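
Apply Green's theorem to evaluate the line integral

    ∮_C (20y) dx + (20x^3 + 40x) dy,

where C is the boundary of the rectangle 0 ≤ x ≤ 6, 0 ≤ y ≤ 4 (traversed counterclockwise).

Green's theorem converts the closed line integral into a double integral over the enclosed region D:

    ∮_C P dx + Q dy = ∬_D (∂Q/∂x - ∂P/∂y) dA.

Here P = 20y, Q = 20x^3 + 40x, so

    ∂Q/∂x = 60x^2 + 40,    ∂P/∂y = 20,
    ∂Q/∂x - ∂P/∂y = 60x^2 + 20.

D is the region 0 ≤ x ≤ 6, 0 ≤ y ≤ 4. Evaluating the double integral:

    ∬_D (60x^2 + 20) dA = ∫_0^{6} ∫_0^{4} (60x^2 + 20) dy dx.

Inner (y from 0 to 4): 240x^2 + 80.
Outer (x from 0 to 6): 17760.

Therefore ∮_C P dx + Q dy = 17760.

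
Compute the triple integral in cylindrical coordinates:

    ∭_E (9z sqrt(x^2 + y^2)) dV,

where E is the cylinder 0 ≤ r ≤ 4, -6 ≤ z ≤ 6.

In cylindrical coordinates, x = r cos(θ), y = r sin(θ), z = z, and dV = r dr dθ dz.

The integrand becomes 9r z, so

    ∭_E (9z sqrt(x^2 + y^2)) dV = ∫_{0}^{2π} ∫_{0}^{4} ∫_{-6}^{6} (9r z) · r dz dr dθ.

Inner (z): 0.
Middle (r from 0 to 4): 0.
Outer (θ): 0.

Therefore the triple integral equals 0.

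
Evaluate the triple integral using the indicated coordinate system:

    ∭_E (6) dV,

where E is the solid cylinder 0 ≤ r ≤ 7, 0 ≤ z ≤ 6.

In cylindrical coordinates, x = r cos(θ), y = r sin(θ), z = z, and dV = r dr dθ dz.

The integrand becomes 6, so

    ∭_E (6) dV = ∫_{0}^{2π} ∫_{0}^{7} ∫_{0}^{6} (6) · r dz dr dθ.

Inner (z): 36r.
Middle (r from 0 to 7): 882.
Outer (θ): 1764π.

Therefore the triple integral equals 1764π.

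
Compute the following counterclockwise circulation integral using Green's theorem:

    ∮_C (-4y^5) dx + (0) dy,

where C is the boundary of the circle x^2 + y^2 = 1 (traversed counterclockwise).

Green's theorem converts the closed line integral into a double integral over the enclosed region D:

    ∮_C P dx + Q dy = ∬_D (∂Q/∂x - ∂P/∂y) dA.

Here P = -4y^5, Q = 0, so

    ∂Q/∂x = 0,    ∂P/∂y = -20y^4,
    ∂Q/∂x - ∂P/∂y = 20y^4.

D is the region x^2 + y^2 ≤ 1. Evaluating the double integral:

In polar coordinates (x = r cos θ, y = r sin θ, dA = r dr dθ) the integrand becomes 20r^4sin(θ)^4, so

    ∬_D (20y^4) dA = ∫_0^{2π} ∫_0^{1} (20r^4sin(θ)^4) · r dr dθ.

Inner (r from 0 to 1): 10sin(θ)^4/3.
Outer (θ from 0 to 2π): 5π/2.

Therefore ∮_C P dx + Q dy = 5π/2.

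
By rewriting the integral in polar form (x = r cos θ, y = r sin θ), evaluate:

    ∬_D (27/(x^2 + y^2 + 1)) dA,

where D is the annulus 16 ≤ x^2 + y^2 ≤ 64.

The region D is 4 ≤ r ≤ 8, 0 ≤ θ ≤ 2π in polar coordinates, where x = r cos(θ), y = r sin(θ), and dA = r dr dθ.

Under the substitution, the integrand becomes 27/(r^2 + 1), so

    ∬_D (27/(x^2 + y^2 + 1)) dA = ∫_{0}^{2π} ∫_{4}^{8} (27/(r^2 + 1)) · r dr dθ.

Inner integral (in r): ∫_{4}^{8} (27/(r^2 + 1)) · r dr = log(369720589101871337890625sqrt(1105)/168377826559400929).

Outer integral (in θ): ∫_{0}^{2π} (log(369720589101871337890625sqrt(1105)/168377826559400929)) dθ = log((369720589101871337890625sqrt(1105)/168377826559400929)^(2π)).

Therefore ∬_D (27/(x^2 + y^2 + 1)) dA = log((369720589101871337890625sqrt(1105)/168377826559400929)^(2π)).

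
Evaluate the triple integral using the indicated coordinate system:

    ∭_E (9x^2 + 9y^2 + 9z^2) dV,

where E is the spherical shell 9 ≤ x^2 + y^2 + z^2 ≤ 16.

In spherical coordinates, x = ρ sin(φ) cos(θ), y = ρ sin(φ) sin(θ), z = ρ cos(φ), and dV = ρ^2 sin(φ) dρ dφ dθ.

The integrand becomes 9ρ^2, so

    ∭_E (9x^2 + 9y^2 + 9z^2) dV = ∫_{0}^{2π} ∫_{0}^{π} ∫_{3}^{4} (9ρ^2) · ρ^2 sin(φ) dρ dφ dθ.

Inner (ρ): 7029sin(φ)/5.
Middle (φ): 14058/5.
Outer (θ): 28116π/5.

Therefore the triple integral equals 28116π/5.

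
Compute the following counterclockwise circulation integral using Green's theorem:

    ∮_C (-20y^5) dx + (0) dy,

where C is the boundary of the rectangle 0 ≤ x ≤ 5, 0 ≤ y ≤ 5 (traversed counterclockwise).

Green's theorem converts the closed line integral into a double integral over the enclosed region D:

    ∮_C P dx + Q dy = ∬_D (∂Q/∂x - ∂P/∂y) dA.

Here P = -20y^5, Q = 0, so

    ∂Q/∂x = 0,    ∂P/∂y = -100y^4,
    ∂Q/∂x - ∂P/∂y = 100y^4.

D is the region 0 ≤ x ≤ 5, 0 ≤ y ≤ 5. Evaluating the double integral:

    ∬_D (100y^4) dA = ∫_0^{5} ∫_0^{5} (100y^4) dy dx.

Inner (y from 0 to 5): 62500.
Outer (x from 0 to 5): 312500.

Therefore ∮_C P dx + Q dy = 312500.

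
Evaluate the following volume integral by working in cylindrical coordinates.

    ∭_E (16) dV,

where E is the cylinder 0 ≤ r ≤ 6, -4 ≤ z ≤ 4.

In cylindrical coordinates, x = r cos(θ), y = r sin(θ), z = z, and dV = r dr dθ dz.

The integrand becomes 16, so

    ∭_E (16) dV = ∫_{0}^{2π} ∫_{0}^{6} ∫_{-4}^{4} (16) · r dz dr dθ.

Inner (z): 128r.
Middle (r from 0 to 6): 2304.
Outer (θ): 4608π.

Therefore the triple integral equals 4608π.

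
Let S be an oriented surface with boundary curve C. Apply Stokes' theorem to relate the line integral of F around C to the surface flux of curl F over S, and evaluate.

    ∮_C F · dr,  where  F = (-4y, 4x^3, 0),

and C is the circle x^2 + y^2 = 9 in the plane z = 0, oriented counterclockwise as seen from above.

Let S be the flat disk x^2 + y^2 ≤ 9 in the plane z = 0, with upward unit normal n̂ = ẑ. By Stokes' theorem,

    ∮_C F · dr = ∬_S (∇ × F) · n̂ dS = ∬_D (curl F)_z dA,

where D is the disk x^2 + y^2 ≤ 9.

Compute the curl of F = (-4y, 4x^3, 0):
    (∇ × F)_x = ∂F_z/∂y - ∂F_y/∂z = 0,
    (∇ × F)_y = ∂F_x/∂z - ∂F_z/∂x = 0,
    (∇ × F)_z = ∂F_y/∂x - ∂F_x/∂y = 12x^2 + 4.

On z = 0, (curl F)_z = 12x^2 + 4.

Convert to polar (x = r cos θ, y = r sin θ, dA = r dr dθ); the integrand becomes 12r^2cos(θ)^2 + 4, so

    ∬_D (curl F)_z dA = ∫_0^{2π} ∫_0^{3} (12r^2cos(θ)^2 + 4) · r dr dθ.

Inner (r from 0 to 3): 243cos(θ)^2 + 18.
Outer (θ from 0 to 2π): 279π.

Therefore ∮_C F · dr = 279π.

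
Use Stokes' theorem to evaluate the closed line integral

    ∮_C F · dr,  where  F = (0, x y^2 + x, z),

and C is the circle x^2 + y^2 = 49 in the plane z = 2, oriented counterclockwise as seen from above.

Let S be the flat disk x^2 + y^2 ≤ 49 in the plane z = 2, with upward unit normal n̂ = ẑ. By Stokes' theorem,

    ∮_C F · dr = ∬_S (∇ × F) · n̂ dS = ∬_D (curl F)_z dA,

where D is the disk x^2 + y^2 ≤ 49.

Compute the curl of F = (0, x y^2 + x, z):
    (∇ × F)_x = ∂F_z/∂y - ∂F_y/∂z = 0,
    (∇ × F)_y = ∂F_x/∂z - ∂F_z/∂x = 0,
    (∇ × F)_z = ∂F_y/∂x - ∂F_x/∂y = y^2 + 1.

On z = 2, (curl F)_z = y^2 + 1.

Convert to polar (x = r cos θ, y = r sin θ, dA = r dr dθ); the integrand becomes r^2sin(θ)^2 + 1, so

    ∬_D (curl F)_z dA = ∫_0^{2π} ∫_0^{7} (r^2sin(θ)^2 + 1) · r dr dθ.

Inner (r from 0 to 7): 2401sin(θ)^2/4 + 49/2.
Outer (θ from 0 to 2π): 2597π/4.

Therefore ∮_C F · dr = 2597π/4.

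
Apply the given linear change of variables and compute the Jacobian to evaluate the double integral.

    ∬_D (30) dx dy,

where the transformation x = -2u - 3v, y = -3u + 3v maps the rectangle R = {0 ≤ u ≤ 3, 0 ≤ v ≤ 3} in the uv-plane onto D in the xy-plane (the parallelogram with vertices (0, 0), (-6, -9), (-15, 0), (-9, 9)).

Compute the Jacobian determinant of (x, y) with respect to (u, v):

    ∂(x,y)/∂(u,v) = | -2  -3 | = (-2)(3) - (-3)(-3) = -15.
                   | -3  3 |

Its absolute value is |J| = 15 (the area scaling factor).

Substituting x = -2u - 3v, y = -3u + 3v into the integrand,

    30 → 30,

so the integral becomes

    ∬_R (30) · |J| du dv = ∫_0^3 ∫_0^3 (450) dv du.

Inner (v): 1350.
Outer (u): 4050.

Therefore ∬_D (30) dx dy = 4050.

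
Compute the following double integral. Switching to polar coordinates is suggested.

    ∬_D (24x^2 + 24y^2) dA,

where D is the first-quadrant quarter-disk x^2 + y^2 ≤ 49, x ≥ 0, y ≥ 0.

The region D is 0 ≤ r ≤ 7, 0 ≤ θ ≤ π/2 in polar coordinates, where x = r cos(θ), y = r sin(θ), and dA = r dr dθ.

Under the substitution, the integrand becomes 24r^2, so

    ∬_D (24x^2 + 24y^2) dA = ∫_{0}^{π/2} ∫_{0}^{7} (24r^2) · r dr dθ.

Inner integral (in r): ∫_{0}^{7} (24r^2) · r dr = 14406.

Outer integral (in θ): ∫_{0}^{π/2} (14406) dθ = 7203π.

Therefore ∬_D (24x^2 + 24y^2) dA = 7203π.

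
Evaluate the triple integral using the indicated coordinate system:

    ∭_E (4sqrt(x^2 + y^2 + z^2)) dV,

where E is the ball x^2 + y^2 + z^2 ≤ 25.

In spherical coordinates, x = ρ sin(φ) cos(θ), y = ρ sin(φ) sin(θ), z = ρ cos(φ), and dV = ρ^2 sin(φ) dρ dφ dθ.

The integrand becomes 4ρ, so

    ∭_E (4sqrt(x^2 + y^2 + z^2)) dV = ∫_{0}^{2π} ∫_{0}^{π} ∫_{0}^{5} (4ρ) · ρ^2 sin(φ) dρ dφ dθ.

Inner (ρ): 625sin(φ).
Middle (φ): 1250.
Outer (θ): 2500π.

Therefore the triple integral equals 2500π.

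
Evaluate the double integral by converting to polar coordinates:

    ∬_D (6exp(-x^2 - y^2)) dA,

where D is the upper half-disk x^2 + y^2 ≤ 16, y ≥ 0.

The region D is 0 ≤ r ≤ 4, 0 ≤ θ ≤ π in polar coordinates, where x = r cos(θ), y = r sin(θ), and dA = r dr dθ.

Under the substitution, the integrand becomes 6exp(-r^2), so

    ∬_D (6exp(-x^2 - y^2)) dA = ∫_{0}^{π} ∫_{0}^{4} (6exp(-r^2)) · r dr dθ.

Inner integral (in r): ∫_{0}^{4} (6exp(-r^2)) · r dr = 3 - 3exp(-16).

Outer integral (in θ): ∫_{0}^{π} (3 - 3exp(-16)) dθ = -3π exp(-16) + 3π.

Therefore ∬_D (6exp(-x^2 - y^2)) dA = -3π exp(-16) + 3π.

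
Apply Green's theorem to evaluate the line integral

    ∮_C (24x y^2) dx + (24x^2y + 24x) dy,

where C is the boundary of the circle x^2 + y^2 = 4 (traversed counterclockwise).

Green's theorem converts the closed line integral into a double integral over the enclosed region D:

    ∮_C P dx + Q dy = ∬_D (∂Q/∂x - ∂P/∂y) dA.

Here P = 24x y^2, Q = 24x^2y + 24x, so

    ∂Q/∂x = 48x y + 24,    ∂P/∂y = 48x y,
    ∂Q/∂x - ∂P/∂y = 24.

D is the region x^2 + y^2 ≤ 4. Evaluating the double integral:

In polar coordinates (x = r cos θ, y = r sin θ, dA = r dr dθ) the integrand becomes 24, so

    ∬_D (24) dA = ∫_0^{2π} ∫_0^{2} (24) · r dr dθ.

Inner (r from 0 to 2): 48.
Outer (θ from 0 to 2π): 96π.

Therefore ∮_C P dx + Q dy = 96π.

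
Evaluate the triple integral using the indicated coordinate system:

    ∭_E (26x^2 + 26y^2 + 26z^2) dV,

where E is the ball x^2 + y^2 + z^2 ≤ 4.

In spherical coordinates, x = ρ sin(φ) cos(θ), y = ρ sin(φ) sin(θ), z = ρ cos(φ), and dV = ρ^2 sin(φ) dρ dφ dθ.

The integrand becomes 26ρ^2, so

    ∭_E (26x^2 + 26y^2 + 26z^2) dV = ∫_{0}^{2π} ∫_{0}^{π} ∫_{0}^{2} (26ρ^2) · ρ^2 sin(φ) dρ dφ dθ.

Inner (ρ): 832sin(φ)/5.
Middle (φ): 1664/5.
Outer (θ): 3328π/5.

Therefore the triple integral equals 3328π/5.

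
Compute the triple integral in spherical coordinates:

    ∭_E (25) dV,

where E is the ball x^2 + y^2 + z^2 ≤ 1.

In spherical coordinates, x = ρ sin(φ) cos(θ), y = ρ sin(φ) sin(θ), z = ρ cos(φ), and dV = ρ^2 sin(φ) dρ dφ dθ.

The integrand becomes 25, so

    ∭_E (25) dV = ∫_{0}^{2π} ∫_{0}^{π} ∫_{0}^{1} (25) · ρ^2 sin(φ) dρ dφ dθ.

Inner (ρ): 25sin(φ)/3.
Middle (φ): 50/3.
Outer (θ): 100π/3.

Therefore the triple integral equals 100π/3.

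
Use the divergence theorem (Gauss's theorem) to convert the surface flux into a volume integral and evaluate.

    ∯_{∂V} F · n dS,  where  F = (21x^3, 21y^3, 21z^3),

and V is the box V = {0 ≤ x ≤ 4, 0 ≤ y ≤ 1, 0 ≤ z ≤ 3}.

By the divergence theorem,

    ∯_{∂V} F · n dS = ∭_V (∇ · F) dV.

Compute the divergence:
    ∇ · F = ∂F_x/∂x + ∂F_y/∂y + ∂F_z/∂z = 63x^2 + 63y^2 + 63z^2.

V is a rectangular box, so dV = dx dy dz with 0 ≤ x ≤ 4, 0 ≤ y ≤ 1, 0 ≤ z ≤ 3.

Integrate (63x^2 + 63y^2 + 63z^2) over V as an iterated integral:

    ∭_V (∇·F) dV = ∫_0^{4} ∫_0^{1} ∫_0^{3} (63x^2 + 63y^2 + 63z^2) dz dy dx.

Inner (z from 0 to 3): 189x^2 + 189y^2 + 567.
Middle (y from 0 to 1): 189x^2 + 630.
Outer (x from 0 to 4): 6552.

Therefore ∯_{∂V} F · n dS = 6552.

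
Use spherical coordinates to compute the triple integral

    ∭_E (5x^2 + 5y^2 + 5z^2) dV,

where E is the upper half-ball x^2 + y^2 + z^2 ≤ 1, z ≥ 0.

In spherical coordinates, x = ρ sin(φ) cos(θ), y = ρ sin(φ) sin(θ), z = ρ cos(φ), and dV = ρ^2 sin(φ) dρ dφ dθ.

The integrand becomes 5ρ^2, so

    ∭_E (5x^2 + 5y^2 + 5z^2) dV = ∫_{0}^{2π} ∫_{0}^{π/2} ∫_{0}^{1} (5ρ^2) · ρ^2 sin(φ) dρ dφ dθ.

Inner (ρ): sin(φ).
Middle (φ): 1.
Outer (θ): 2π.

Therefore the triple integral equals 2π.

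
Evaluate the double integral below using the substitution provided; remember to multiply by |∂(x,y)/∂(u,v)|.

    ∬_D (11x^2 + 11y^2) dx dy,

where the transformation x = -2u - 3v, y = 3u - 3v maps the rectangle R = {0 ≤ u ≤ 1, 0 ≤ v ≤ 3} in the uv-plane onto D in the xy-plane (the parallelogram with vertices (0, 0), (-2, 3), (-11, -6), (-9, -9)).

Compute the Jacobian determinant of (x, y) with respect to (u, v):

    ∂(x,y)/∂(u,v) = | -2  -3 | = (-2)(-3) - (-3)(3) = 15.
                   | 3  -3 |

Its absolute value is |J| = 15 (the area scaling factor).

Substituting x = -2u - 3v, y = 3u - 3v into the integrand,

    11x^2 + 11y^2 → 143u^2 - 66u v + 198v^2,

so the integral becomes

    ∬_R (143u^2 - 66u v + 198v^2) · |J| du dv = ∫_0^1 ∫_0^3 (2145u^2 - 990u v + 2970v^2) dv du.

Inner (v): 6435u^2 - 4455u + 26730.
Outer (u): 53295/2.

Therefore ∬_D (11x^2 + 11y^2) dx dy = 53295/2.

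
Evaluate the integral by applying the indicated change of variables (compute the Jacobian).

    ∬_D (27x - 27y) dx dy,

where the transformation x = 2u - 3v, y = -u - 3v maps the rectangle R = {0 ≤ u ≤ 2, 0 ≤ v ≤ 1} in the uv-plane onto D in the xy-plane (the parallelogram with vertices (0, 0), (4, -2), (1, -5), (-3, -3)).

Compute the Jacobian determinant of (x, y) with respect to (u, v):

    ∂(x,y)/∂(u,v) = | 2  -3 | = (2)(-3) - (-3)(-1) = -9.
                   | -1  -3 |

Its absolute value is |J| = 9 (the area scaling factor).

Substituting x = 2u - 3v, y = -u - 3v into the integrand,

    27x - 27y → 81u,

so the integral becomes

    ∬_R (81u) · |J| du dv = ∫_0^2 ∫_0^1 (729u) dv du.

Inner (v): 729u.
Outer (u): 1458.

Therefore ∬_D (27x - 27y) dx dy = 1458.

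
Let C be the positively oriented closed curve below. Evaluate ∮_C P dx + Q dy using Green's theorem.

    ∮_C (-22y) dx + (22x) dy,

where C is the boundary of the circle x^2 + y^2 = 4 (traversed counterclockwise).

Green's theorem converts the closed line integral into a double integral over the enclosed region D:

    ∮_C P dx + Q dy = ∬_D (∂Q/∂x - ∂P/∂y) dA.

Here P = -22y, Q = 22x, so

    ∂Q/∂x = 22,    ∂P/∂y = -22,
    ∂Q/∂x - ∂P/∂y = 44.

D is the region x^2 + y^2 ≤ 4. Evaluating the double integral:

In polar coordinates (x = r cos θ, y = r sin θ, dA = r dr dθ) the integrand becomes 44, so

    ∬_D (44) dA = ∫_0^{2π} ∫_0^{2} (44) · r dr dθ.

Inner (r from 0 to 2): 88.
Outer (θ from 0 to 2π): 176π.

Therefore ∮_C P dx + Q dy = 176π.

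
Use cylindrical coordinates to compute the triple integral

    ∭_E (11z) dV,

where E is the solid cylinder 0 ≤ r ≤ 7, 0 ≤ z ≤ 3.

In cylindrical coordinates, x = r cos(θ), y = r sin(θ), z = z, and dV = r dr dθ dz.

The integrand becomes 11z, so

    ∭_E (11z) dV = ∫_{0}^{2π} ∫_{0}^{7} ∫_{0}^{3} (11z) · r dz dr dθ.

Inner (z): 99r/2.
Middle (r from 0 to 7): 4851/4.
Outer (θ): 4851π/2.

Therefore the triple integral equals 4851π/2.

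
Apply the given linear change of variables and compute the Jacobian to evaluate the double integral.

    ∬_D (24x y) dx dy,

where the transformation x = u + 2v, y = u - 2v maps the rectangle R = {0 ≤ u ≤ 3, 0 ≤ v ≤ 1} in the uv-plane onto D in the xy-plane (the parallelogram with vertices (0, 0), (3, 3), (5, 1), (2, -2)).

Compute the Jacobian determinant of (x, y) with respect to (u, v):

    ∂(x,y)/∂(u,v) = | 1  2 | = (1)(-2) - (2)(1) = -4.
                   | 1  -2 |

Its absolute value is |J| = 4 (the area scaling factor).

Substituting x = u + 2v, y = u - 2v into the integrand,

    24x y → 24u^2 - 96v^2,

so the integral becomes

    ∬_R (24u^2 - 96v^2) · |J| du dv = ∫_0^3 ∫_0^1 (96u^2 - 384v^2) dv du.

Inner (v): 96u^2 - 128.
Outer (u): 480.

Therefore ∬_D (24x y) dx dy = 480.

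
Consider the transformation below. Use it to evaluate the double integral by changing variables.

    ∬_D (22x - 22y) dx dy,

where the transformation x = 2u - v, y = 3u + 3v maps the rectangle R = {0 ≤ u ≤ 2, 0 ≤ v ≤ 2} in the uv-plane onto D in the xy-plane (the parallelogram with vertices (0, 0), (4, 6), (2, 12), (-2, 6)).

Compute the Jacobian determinant of (x, y) with respect to (u, v):

    ∂(x,y)/∂(u,v) = | 2  -1 | = (2)(3) - (-1)(3) = 9.
                   | 3  3 |

Its absolute value is |J| = 9 (the area scaling factor).

Substituting x = 2u - v, y = 3u + 3v into the integrand,

    22x - 22y → -22u - 88v,

so the integral becomes

    ∬_R (-22u - 88v) · |J| du dv = ∫_0^2 ∫_0^2 (-198u - 792v) dv du.

Inner (v): -396u - 1584.
Outer (u): -3960.

Therefore ∬_D (22x - 22y) dx dy = -3960.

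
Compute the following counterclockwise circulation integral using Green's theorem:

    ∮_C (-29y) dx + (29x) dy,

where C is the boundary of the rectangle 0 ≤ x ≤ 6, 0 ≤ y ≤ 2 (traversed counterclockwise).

Green's theorem converts the closed line integral into a double integral over the enclosed region D:

    ∮_C P dx + Q dy = ∬_D (∂Q/∂x - ∂P/∂y) dA.

Here P = -29y, Q = 29x, so

    ∂Q/∂x = 29,    ∂P/∂y = -29,
    ∂Q/∂x - ∂P/∂y = 58.

D is the region 0 ≤ x ≤ 6, 0 ≤ y ≤ 2. Evaluating the double integral:

    ∬_D (58) dA = ∫_0^{6} ∫_0^{2} (58) dy dx.

Inner (y from 0 to 2): 116.
Outer (x from 0 to 6): 696.

Therefore ∮_C P dx + Q dy = 696.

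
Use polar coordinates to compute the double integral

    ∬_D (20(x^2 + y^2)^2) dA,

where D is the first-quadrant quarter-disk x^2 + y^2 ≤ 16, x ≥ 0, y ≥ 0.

The region D is 0 ≤ r ≤ 4, 0 ≤ θ ≤ π/2 in polar coordinates, where x = r cos(θ), y = r sin(θ), and dA = r dr dθ.

Under the substitution, the integrand becomes 20r^4, so

    ∬_D (20(x^2 + y^2)^2) dA = ∫_{0}^{π/2} ∫_{0}^{4} (20r^4) · r dr dθ.

Inner integral (in r): ∫_{0}^{4} (20r^4) · r dr = 40960/3.

Outer integral (in θ): ∫_{0}^{π/2} (40960/3) dθ = 20480π/3.

Therefore ∬_D (20(x^2 + y^2)^2) dA = 20480π/3.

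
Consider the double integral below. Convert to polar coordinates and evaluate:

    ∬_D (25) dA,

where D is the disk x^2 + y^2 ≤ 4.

The region D is 0 ≤ r ≤ 2, 0 ≤ θ ≤ 2π in polar coordinates, where x = r cos(θ), y = r sin(θ), and dA = r dr dθ.

Under the substitution, the integrand becomes 25, so

    ∬_D (25) dA = ∫_{0}^{2π} ∫_{0}^{2} (25) · r dr dθ.

Inner integral (in r): ∫_{0}^{2} (25) · r dr = 50.

Outer integral (in θ): ∫_{0}^{2π} (50) dθ = 100π.

Therefore ∬_D (25) dA = 100π.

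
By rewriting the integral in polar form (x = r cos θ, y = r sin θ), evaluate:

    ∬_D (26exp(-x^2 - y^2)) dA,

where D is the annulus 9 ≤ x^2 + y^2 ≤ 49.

The region D is 3 ≤ r ≤ 7, 0 ≤ θ ≤ 2π in polar coordinates, where x = r cos(θ), y = r sin(θ), and dA = r dr dθ.

Under the substitution, the integrand becomes 26exp(-r^2), so

    ∬_D (26exp(-x^2 - y^2)) dA = ∫_{0}^{2π} ∫_{3}^{7} (26exp(-r^2)) · r dr dθ.

Inner integral (in r): ∫_{3}^{7} (26exp(-r^2)) · r dr = -(13 - 13exp(40))exp(-49).

Outer integral (in θ): ∫_{0}^{2π} (-(13 - 13exp(40))exp(-49)) dθ = -26π (1 - exp(40))exp(-49).

Therefore ∬_D (26exp(-x^2 - y^2)) dA = -26π (1 - exp(40))exp(-49).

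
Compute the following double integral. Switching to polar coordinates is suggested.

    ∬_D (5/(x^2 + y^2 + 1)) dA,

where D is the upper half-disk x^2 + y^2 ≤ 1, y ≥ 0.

The region D is 0 ≤ r ≤ 1, 0 ≤ θ ≤ π in polar coordinates, where x = r cos(θ), y = r sin(θ), and dA = r dr dθ.

Under the substitution, the integrand becomes 5/(r^2 + 1), so

    ∬_D (5/(x^2 + y^2 + 1)) dA = ∫_{0}^{π} ∫_{0}^{1} (5/(r^2 + 1)) · r dr dθ.

Inner integral (in r): ∫_{0}^{1} (5/(r^2 + 1)) · r dr = 5log(2)/2.

Outer integral (in θ): ∫_{0}^{π} (5log(2)/2) dθ = 5π log(2)/2.

Therefore ∬_D (5/(x^2 + y^2 + 1)) dA = 5π log(2)/2.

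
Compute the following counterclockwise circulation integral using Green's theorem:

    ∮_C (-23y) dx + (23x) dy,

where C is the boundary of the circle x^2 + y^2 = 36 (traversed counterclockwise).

Green's theorem converts the closed line integral into a double integral over the enclosed region D:

    ∮_C P dx + Q dy = ∬_D (∂Q/∂x - ∂P/∂y) dA.

Here P = -23y, Q = 23x, so

    ∂Q/∂x = 23,    ∂P/∂y = -23,
    ∂Q/∂x - ∂P/∂y = 46.

D is the region x^2 + y^2 ≤ 36. Evaluating the double integral:

In polar coordinates (x = r cos θ, y = r sin θ, dA = r dr dθ) the integrand becomes 46, so

    ∬_D (46) dA = ∫_0^{2π} ∫_0^{6} (46) · r dr dθ.

Inner (r from 0 to 6): 828.
Outer (θ from 0 to 2π): 1656π.

Therefore ∮_C P dx + Q dy = 1656π.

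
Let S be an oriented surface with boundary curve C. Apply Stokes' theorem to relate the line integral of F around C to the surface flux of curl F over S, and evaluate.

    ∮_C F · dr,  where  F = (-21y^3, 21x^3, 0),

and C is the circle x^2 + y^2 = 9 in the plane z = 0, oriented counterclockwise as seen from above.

Let S be the flat disk x^2 + y^2 ≤ 9 in the plane z = 0, with upward unit normal n̂ = ẑ. By Stokes' theorem,

    ∮_C F · dr = ∬_S (∇ × F) · n̂ dS = ∬_D (curl F)_z dA,

where D is the disk x^2 + y^2 ≤ 9.

Compute the curl of F = (-21y^3, 21x^3, 0):
    (∇ × F)_x = ∂F_z/∂y - ∂F_y/∂z = 0,
    (∇ × F)_y = ∂F_x/∂z - ∂F_z/∂x = 0,
    (∇ × F)_z = ∂F_y/∂x - ∂F_x/∂y = 63x^2 + 63y^2.

On z = 0, (curl F)_z = 63x^2 + 63y^2.

Convert to polar (x = r cos θ, y = r sin θ, dA = r dr dθ); the integrand becomes 63r^2, so

    ∬_D (curl F)_z dA = ∫_0^{2π} ∫_0^{3} (63r^2) · r dr dθ.

Inner (r from 0 to 3): 5103/4.
Outer (θ from 0 to 2π): 5103π/2.

Therefore ∮_C F · dr = 5103π/2.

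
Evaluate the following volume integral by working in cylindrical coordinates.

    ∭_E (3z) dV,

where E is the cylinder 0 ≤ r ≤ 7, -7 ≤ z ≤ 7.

In cylindrical coordinates, x = r cos(θ), y = r sin(θ), z = z, and dV = r dr dθ dz.

The integrand becomes 3z, so

    ∭_E (3z) dV = ∫_{0}^{2π} ∫_{0}^{7} ∫_{-7}^{7} (3z) · r dz dr dθ.

Inner (z): 0.
Middle (r from 0 to 7): 0.
Outer (θ): 0.

Therefore the triple integral equals 0.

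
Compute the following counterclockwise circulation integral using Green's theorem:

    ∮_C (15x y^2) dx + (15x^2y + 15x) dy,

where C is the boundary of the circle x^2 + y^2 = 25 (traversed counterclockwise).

Green's theorem converts the closed line integral into a double integral over the enclosed region D:

    ∮_C P dx + Q dy = ∬_D (∂Q/∂x - ∂P/∂y) dA.

Here P = 15x y^2, Q = 15x^2y + 15x, so

    ∂Q/∂x = 30x y + 15,    ∂P/∂y = 30x y,
    ∂Q/∂x - ∂P/∂y = 15.

D is the region x^2 + y^2 ≤ 25. Evaluating the double integral:

In polar coordinates (x = r cos θ, y = r sin θ, dA = r dr dθ) the integrand becomes 15, so

    ∬_D (15) dA = ∫_0^{2π} ∫_0^{5} (15) · r dr dθ.

Inner (r from 0 to 5): 375/2.
Outer (θ from 0 to 2π): 375π.

Therefore ∮_C P dx + Q dy = 375π.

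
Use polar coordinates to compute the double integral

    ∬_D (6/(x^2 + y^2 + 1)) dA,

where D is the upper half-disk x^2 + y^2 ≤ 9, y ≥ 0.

The region D is 0 ≤ r ≤ 3, 0 ≤ θ ≤ π in polar coordinates, where x = r cos(θ), y = r sin(θ), and dA = r dr dθ.

Under the substitution, the integrand becomes 6/(r^2 + 1), so

    ∬_D (6/(x^2 + y^2 + 1)) dA = ∫_{0}^{π} ∫_{0}^{3} (6/(r^2 + 1)) · r dr dθ.

Inner integral (in r): ∫_{0}^{3} (6/(r^2 + 1)) · r dr = log(1000).

Outer integral (in θ): ∫_{0}^{π} (log(1000)) dθ = log(1000^π).

Therefore ∬_D (6/(x^2 + y^2 + 1)) dA = log(1000^π).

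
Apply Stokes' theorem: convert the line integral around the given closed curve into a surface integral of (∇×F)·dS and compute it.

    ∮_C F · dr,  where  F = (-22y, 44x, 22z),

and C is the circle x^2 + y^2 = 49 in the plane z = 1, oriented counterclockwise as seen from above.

Let S be the flat disk x^2 + y^2 ≤ 49 in the plane z = 1, with upward unit normal n̂ = ẑ. By Stokes' theorem,

    ∮_C F · dr = ∬_S (∇ × F) · n̂ dS = ∬_D (curl F)_z dA,

where D is the disk x^2 + y^2 ≤ 49.

Compute the curl of F = (-22y, 44x, 22z):
    (∇ × F)_x = ∂F_z/∂y - ∂F_y/∂z = 0,
    (∇ × F)_y = ∂F_x/∂z - ∂F_z/∂x = 0,
    (∇ × F)_z = ∂F_y/∂x - ∂F_x/∂y = 66.

On z = 1, (curl F)_z = 66.

Convert to polar (x = r cos θ, y = r sin θ, dA = r dr dθ); the integrand becomes 66, so

    ∬_D (curl F)_z dA = ∫_0^{2π} ∫_0^{7} (66) · r dr dθ.

Inner (r from 0 to 7): 1617.
Outer (θ from 0 to 2π): 3234π.

Therefore ∮_C F · dr = 3234π.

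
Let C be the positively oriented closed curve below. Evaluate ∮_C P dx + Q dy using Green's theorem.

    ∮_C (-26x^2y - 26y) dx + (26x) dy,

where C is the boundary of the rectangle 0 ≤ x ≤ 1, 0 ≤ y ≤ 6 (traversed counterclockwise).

Green's theorem converts the closed line integral into a double integral over the enclosed region D:

    ∮_C P dx + Q dy = ∬_D (∂Q/∂x - ∂P/∂y) dA.

Here P = -26x^2y - 26y, Q = 26x, so

    ∂Q/∂x = 26,    ∂P/∂y = -26x^2 - 26,
    ∂Q/∂x - ∂P/∂y = 26x^2 + 52.

D is the region 0 ≤ x ≤ 1, 0 ≤ y ≤ 6. Evaluating the double integral:

    ∬_D (26x^2 + 52) dA = ∫_0^{1} ∫_0^{6} (26x^2 + 52) dy dx.

Inner (y from 0 to 6): 156x^2 + 312.
Outer (x from 0 to 1): 364.

Therefore ∮_C P dx + Q dy = 364.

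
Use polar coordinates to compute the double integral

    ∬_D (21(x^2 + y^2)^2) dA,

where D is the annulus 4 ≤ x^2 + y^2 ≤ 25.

The region D is 2 ≤ r ≤ 5, 0 ≤ θ ≤ 2π in polar coordinates, where x = r cos(θ), y = r sin(θ), and dA = r dr dθ.

Under the substitution, the integrand becomes 21r^4, so

    ∬_D (21(x^2 + y^2)^2) dA = ∫_{0}^{2π} ∫_{2}^{5} (21r^4) · r dr dθ.

Inner integral (in r): ∫_{2}^{5} (21r^4) · r dr = 108927/2.

Outer integral (in θ): ∫_{0}^{2π} (108927/2) dθ = 108927π.

Therefore ∬_D (21(x^2 + y^2)^2) dA = 108927π.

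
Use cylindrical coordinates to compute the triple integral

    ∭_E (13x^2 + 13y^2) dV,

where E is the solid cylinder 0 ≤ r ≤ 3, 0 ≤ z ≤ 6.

In cylindrical coordinates, x = r cos(θ), y = r sin(θ), z = z, and dV = r dr dθ dz.

The integrand becomes 13r^2, so

    ∭_E (13x^2 + 13y^2) dV = ∫_{0}^{2π} ∫_{0}^{3} ∫_{0}^{6} (13r^2) · r dz dr dθ.

Inner (z): 78r^3.
Middle (r from 0 to 3): 3159/2.
Outer (θ): 3159π.

Therefore the triple integral equals 3159π.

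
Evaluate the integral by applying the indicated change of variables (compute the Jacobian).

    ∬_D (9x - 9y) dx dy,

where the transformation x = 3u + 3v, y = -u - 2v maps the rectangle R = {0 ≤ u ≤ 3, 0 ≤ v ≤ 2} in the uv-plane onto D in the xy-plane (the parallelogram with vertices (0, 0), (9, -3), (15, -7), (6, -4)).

Compute the Jacobian determinant of (x, y) with respect to (u, v):

    ∂(x,y)/∂(u,v) = | 3  3 | = (3)(-2) - (3)(-1) = -3.
                   | -1  -2 |

Its absolute value is |J| = 3 (the area scaling factor).

Substituting x = 3u + 3v, y = -u - 2v into the integrand,

    9x - 9y → 36u + 45v,

so the integral becomes

    ∬_R (36u + 45v) · |J| du dv = ∫_0^3 ∫_0^2 (108u + 135v) dv du.

Inner (v): 216u + 270.
Outer (u): 1782.

Therefore ∬_D (9x - 9y) dx dy = 1782.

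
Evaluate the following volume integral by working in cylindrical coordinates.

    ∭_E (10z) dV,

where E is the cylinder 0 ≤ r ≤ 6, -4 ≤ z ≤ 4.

In cylindrical coordinates, x = r cos(θ), y = r sin(θ), z = z, and dV = r dr dθ dz.

The integrand becomes 10z, so

    ∭_E (10z) dV = ∫_{0}^{2π} ∫_{0}^{6} ∫_{-4}^{4} (10z) · r dz dr dθ.

Inner (z): 0.
Middle (r from 0 to 6): 0.
Outer (θ): 0.

Therefore the triple integral equals 0.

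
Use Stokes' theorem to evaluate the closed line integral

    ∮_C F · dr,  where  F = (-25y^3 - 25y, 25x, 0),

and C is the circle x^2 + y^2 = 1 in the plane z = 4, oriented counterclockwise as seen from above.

Let S be the flat disk x^2 + y^2 ≤ 1 in the plane z = 4, with upward unit normal n̂ = ẑ. By Stokes' theorem,

    ∮_C F · dr = ∬_S (∇ × F) · n̂ dS = ∬_D (curl F)_z dA,

where D is the disk x^2 + y^2 ≤ 1.

Compute the curl of F = (-25y^3 - 25y, 25x, 0):
    (∇ × F)_x = ∂F_z/∂y - ∂F_y/∂z = 0,
    (∇ × F)_y = ∂F_x/∂z - ∂F_z/∂x = 0,
    (∇ × F)_z = ∂F_y/∂x - ∂F_x/∂y = 75y^2 + 50.

On z = 4, (curl F)_z = 75y^2 + 50.

Convert to polar (x = r cos θ, y = r sin θ, dA = r dr dθ); the integrand becomes 75r^2sin(θ)^2 + 50, so

    ∬_D (curl F)_z dA = ∫_0^{2π} ∫_0^{1} (75r^2sin(θ)^2 + 50) · r dr dθ.

Inner (r from 0 to 1): 75sin(θ)^2/4 + 25.
Outer (θ from 0 to 2π): 275π/4.

Therefore ∮_C F · dr = 275π/4.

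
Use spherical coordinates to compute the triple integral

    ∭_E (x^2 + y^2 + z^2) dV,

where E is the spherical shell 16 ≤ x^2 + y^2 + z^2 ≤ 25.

In spherical coordinates, x = ρ sin(φ) cos(θ), y = ρ sin(φ) sin(θ), z = ρ cos(φ), and dV = ρ^2 sin(φ) dρ dφ dθ.

The integrand becomes ρ^2, so

    ∭_E (x^2 + y^2 + z^2) dV = ∫_{0}^{2π} ∫_{0}^{π} ∫_{4}^{5} (ρ^2) · ρ^2 sin(φ) dρ dφ dθ.

Inner (ρ): 2101sin(φ)/5.
Middle (φ): 4202/5.
Outer (θ): 8404π/5.

Therefore the triple integral equals 8404π/5.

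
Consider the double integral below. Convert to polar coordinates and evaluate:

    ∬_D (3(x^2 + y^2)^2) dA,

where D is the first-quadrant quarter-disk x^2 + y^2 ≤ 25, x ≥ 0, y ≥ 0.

The region D is 0 ≤ r ≤ 5, 0 ≤ θ ≤ π/2 in polar coordinates, where x = r cos(θ), y = r sin(θ), and dA = r dr dθ.

Under the substitution, the integrand becomes 3r^4, so

    ∬_D (3(x^2 + y^2)^2) dA = ∫_{0}^{π/2} ∫_{0}^{5} (3r^4) · r dr dθ.

Inner integral (in r): ∫_{0}^{5} (3r^4) · r dr = 15625/2.

Outer integral (in θ): ∫_{0}^{π/2} (15625/2) dθ = 15625π/4.

Therefore ∬_D (3(x^2 + y^2)^2) dA = 15625π/4.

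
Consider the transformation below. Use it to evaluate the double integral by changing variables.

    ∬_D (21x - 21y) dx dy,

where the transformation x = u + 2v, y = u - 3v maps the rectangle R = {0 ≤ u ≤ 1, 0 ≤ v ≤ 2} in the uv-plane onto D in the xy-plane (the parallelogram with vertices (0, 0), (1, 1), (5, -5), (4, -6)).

Compute the Jacobian determinant of (x, y) with respect to (u, v):

    ∂(x,y)/∂(u,v) = | 1  2 | = (1)(-3) - (2)(1) = -5.
                   | 1  -3 |

Its absolute value is |J| = 5 (the area scaling factor).

Substituting x = u + 2v, y = u - 3v into the integrand,

    21x - 21y → 105v,

so the integral becomes

    ∬_R (105v) · |J| du dv = ∫_0^1 ∫_0^2 (525v) dv du.

Inner (v): 1050.
Outer (u): 1050.

Therefore ∬_D (21x - 21y) dx dy = 1050.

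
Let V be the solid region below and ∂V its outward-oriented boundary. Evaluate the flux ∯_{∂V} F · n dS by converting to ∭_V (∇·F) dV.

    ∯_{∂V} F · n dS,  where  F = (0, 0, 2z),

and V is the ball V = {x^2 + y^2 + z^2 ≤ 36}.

By the divergence theorem,

    ∯_{∂V} F · n dS = ∭_V (∇ · F) dV.

Compute the divergence:
    ∇ · F = ∂F_x/∂x + ∂F_y/∂y + ∂F_z/∂z = 0 + 0 + 2 = 2.

In spherical coordinates, x = ρ sin(φ) cos(θ), y = ρ sin(φ) sin(θ), z = ρ cos(φ), dV = ρ^2 sin(φ) dρ dφ dθ, with 0 ≤ ρ ≤ 6, 0 ≤ φ ≤ π, 0 ≤ θ ≤ 2π.

The integrand, after substitution and multiplying by the volume element, becomes (2) · ρ^2 sin(φ), so

    ∭_V (∇·F) dV = ∫_0^{2π} ∫_0^{π} ∫_0^{6} (2) · ρ^2 sin(φ) dρ dφ dθ.

Inner (ρ from 0 to 6): 144sin(φ).
Middle (φ from 0 to π): 288.
Outer (θ from 0 to 2π): 576π.

Therefore ∯_{∂V} F · n dS = 576π.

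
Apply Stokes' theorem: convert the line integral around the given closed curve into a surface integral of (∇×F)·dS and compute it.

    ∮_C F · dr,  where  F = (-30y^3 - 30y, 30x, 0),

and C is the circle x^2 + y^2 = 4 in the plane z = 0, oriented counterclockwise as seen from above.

Let S be the flat disk x^2 + y^2 ≤ 4 in the plane z = 0, with upward unit normal n̂ = ẑ. By Stokes' theorem,

    ∮_C F · dr = ∬_S (∇ × F) · n̂ dS = ∬_D (curl F)_z dA,

where D is the disk x^2 + y^2 ≤ 4.

Compute the curl of F = (-30y^3 - 30y, 30x, 0):
    (∇ × F)_x = ∂F_z/∂y - ∂F_y/∂z = 0,
    (∇ × F)_y = ∂F_x/∂z - ∂F_z/∂x = 0,
    (∇ × F)_z = ∂F_y/∂x - ∂F_x/∂y = 90y^2 + 60.

On z = 0, (curl F)_z = 90y^2 + 60.

Convert to polar (x = r cos θ, y = r sin θ, dA = r dr dθ); the integrand becomes 90r^2sin(θ)^2 + 60, so

    ∬_D (curl F)_z dA = ∫_0^{2π} ∫_0^{2} (90r^2sin(θ)^2 + 60) · r dr dθ.

Inner (r from 0 to 2): 360sin(θ)^2 + 120.
Outer (θ from 0 to 2π): 600π.

Therefore ∮_C F · dr = 600π.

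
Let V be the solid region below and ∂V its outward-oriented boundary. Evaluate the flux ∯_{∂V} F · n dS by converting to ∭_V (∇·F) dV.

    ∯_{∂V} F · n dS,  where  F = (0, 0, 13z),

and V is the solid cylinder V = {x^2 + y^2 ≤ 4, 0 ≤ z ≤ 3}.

By the divergence theorem,

    ∯_{∂V} F · n dS = ∭_V (∇ · F) dV.

Compute the divergence:
    ∇ · F = ∂F_x/∂x + ∂F_y/∂y + ∂F_z/∂z = 0 + 0 + 13 = 13.

In cylindrical coordinates, x = r cos(θ), y = r sin(θ), z = z, dV = r dr dθ dz, with 0 ≤ r ≤ 2, 0 ≤ θ ≤ 2π, 0 ≤ z ≤ 3.

The integrand, after substitution and multiplying by the volume element, becomes (13) · r, so

    ∭_V (∇·F) dV = ∫_0^{2π} ∫_0^{2} ∫_0^{3} (13) · r dz dr dθ.

Inner (z from 0 to 3): 39r.
Middle (r from 0 to 2): 78.
Outer (θ from 0 to 2π): 156π.

Therefore ∯_{∂V} F · n dS = 156π.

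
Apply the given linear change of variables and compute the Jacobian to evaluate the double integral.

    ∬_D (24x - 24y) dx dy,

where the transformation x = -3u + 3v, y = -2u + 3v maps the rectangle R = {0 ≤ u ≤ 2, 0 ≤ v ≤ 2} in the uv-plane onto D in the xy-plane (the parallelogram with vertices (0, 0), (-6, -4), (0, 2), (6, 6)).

Compute the Jacobian determinant of (x, y) with respect to (u, v):

    ∂(x,y)/∂(u,v) = | -3  3 | = (-3)(3) - (3)(-2) = -3.
                   | -2  3 |

Its absolute value is |J| = 3 (the area scaling factor).

Substituting x = -3u + 3v, y = -2u + 3v into the integrand,

    24x - 24y → -24u,

so the integral becomes

    ∬_R (-24u) · |J| du dv = ∫_0^2 ∫_0^2 (-72u) dv du.

Inner (v): -144u.
Outer (u): -288.

Therefore ∬_D (24x - 24y) dx dy = -288.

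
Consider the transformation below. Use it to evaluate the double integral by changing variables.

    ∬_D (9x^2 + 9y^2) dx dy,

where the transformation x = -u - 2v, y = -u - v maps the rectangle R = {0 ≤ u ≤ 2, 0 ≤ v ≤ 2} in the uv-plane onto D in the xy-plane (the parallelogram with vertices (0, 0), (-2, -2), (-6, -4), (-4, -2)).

Compute the Jacobian determinant of (x, y) with respect to (u, v):

    ∂(x,y)/∂(u,v) = | -1  -2 | = (-1)(-1) - (-2)(-1) = -1.
                   | -1  -1 |

Its absolute value is |J| = 1 (the area scaling factor).

Substituting x = -u - 2v, y = -u - v into the integrand,

    9x^2 + 9y^2 → 18u^2 + 54u v + 45v^2,

so the integral becomes

    ∬_R (18u^2 + 54u v + 45v^2) · |J| du dv = ∫_0^2 ∫_0^2 (18u^2 + 54u v + 45v^2) dv du.

Inner (v): 36u^2 + 108u + 120.
Outer (u): 552.

Therefore ∬_D (9x^2 + 9y^2) dx dy = 552.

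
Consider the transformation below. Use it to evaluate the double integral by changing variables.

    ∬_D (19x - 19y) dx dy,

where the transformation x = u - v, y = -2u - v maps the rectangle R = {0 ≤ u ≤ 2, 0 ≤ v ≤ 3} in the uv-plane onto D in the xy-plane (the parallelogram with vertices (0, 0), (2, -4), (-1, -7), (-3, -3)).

Compute the Jacobian determinant of (x, y) with respect to (u, v):

    ∂(x,y)/∂(u,v) = | 1  -1 | = (1)(-1) - (-1)(-2) = -3.
                   | -2  -1 |

Its absolute value is |J| = 3 (the area scaling factor).

Substituting x = u - v, y = -2u - v into the integrand,

    19x - 19y → 57u,

so the integral becomes

    ∬_R (57u) · |J| du dv = ∫_0^2 ∫_0^3 (171u) dv du.

Inner (v): 513u.
Outer (u): 1026.

Therefore ∬_D (19x - 19y) dx dy = 1026.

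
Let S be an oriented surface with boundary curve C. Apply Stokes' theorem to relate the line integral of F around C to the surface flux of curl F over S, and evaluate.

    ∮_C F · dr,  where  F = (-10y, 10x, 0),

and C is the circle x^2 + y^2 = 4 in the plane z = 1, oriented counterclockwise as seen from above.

Let S be the flat disk x^2 + y^2 ≤ 4 in the plane z = 1, with upward unit normal n̂ = ẑ. By Stokes' theorem,

    ∮_C F · dr = ∬_S (∇ × F) · n̂ dS = ∬_D (curl F)_z dA,

where D is the disk x^2 + y^2 ≤ 4.

Compute the curl of F = (-10y, 10x, 0):
    (∇ × F)_x = ∂F_z/∂y - ∂F_y/∂z = 0,
    (∇ × F)_y = ∂F_x/∂z - ∂F_z/∂x = 0,
    (∇ × F)_z = ∂F_y/∂x - ∂F_x/∂y = 20.

On z = 1, (curl F)_z = 20.

Convert to polar (x = r cos θ, y = r sin θ, dA = r dr dθ); the integrand becomes 20, so

    ∬_D (curl F)_z dA = ∫_0^{2π} ∫_0^{2} (20) · r dr dθ.

Inner (r from 0 to 2): 40.
Outer (θ from 0 to 2π): 80π.

Therefore ∮_C F · dr = 80π.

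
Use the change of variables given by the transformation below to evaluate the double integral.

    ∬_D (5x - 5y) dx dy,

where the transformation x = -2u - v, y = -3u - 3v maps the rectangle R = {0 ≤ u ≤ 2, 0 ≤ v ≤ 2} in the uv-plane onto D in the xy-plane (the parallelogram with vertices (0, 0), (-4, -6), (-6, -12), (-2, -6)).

Compute the Jacobian determinant of (x, y) with respect to (u, v):

    ∂(x,y)/∂(u,v) = | -2  -1 | = (-2)(-3) - (-1)(-3) = 3.
                   | -3  -3 |

Its absolute value is |J| = 3 (the area scaling factor).

Substituting x = -2u - v, y = -3u - 3v into the integrand,

    5x - 5y → 5u + 10v,

so the integral becomes

    ∬_R (5u + 10v) · |J| du dv = ∫_0^2 ∫_0^2 (15u + 30v) dv du.

Inner (v): 30u + 60.
Outer (u): 180.

Therefore ∬_D (5x - 5y) dx dy = 180.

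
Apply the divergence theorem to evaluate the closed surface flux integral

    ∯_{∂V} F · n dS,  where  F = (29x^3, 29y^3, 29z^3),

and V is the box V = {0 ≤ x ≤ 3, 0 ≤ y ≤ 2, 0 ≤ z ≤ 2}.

By the divergence theorem,

    ∯_{∂V} F · n dS = ∭_V (∇ · F) dV.

Compute the divergence:
    ∇ · F = ∂F_x/∂x + ∂F_y/∂y + ∂F_z/∂z = 87x^2 + 87y^2 + 87z^2.

V is a rectangular box, so dV = dx dy dz with 0 ≤ x ≤ 3, 0 ≤ y ≤ 2, 0 ≤ z ≤ 2.

Integrate (87x^2 + 87y^2 + 87z^2) over V as an iterated integral:

    ∭_V (∇·F) dV = ∫_0^{3} ∫_0^{2} ∫_0^{2} (87x^2 + 87y^2 + 87z^2) dz dy dx.

Inner (z from 0 to 2): 174x^2 + 174y^2 + 232.
Middle (y from 0 to 2): 348x^2 + 928.
Outer (x from 0 to 3): 5916.

Therefore ∯_{∂V} F · n dS = 5916.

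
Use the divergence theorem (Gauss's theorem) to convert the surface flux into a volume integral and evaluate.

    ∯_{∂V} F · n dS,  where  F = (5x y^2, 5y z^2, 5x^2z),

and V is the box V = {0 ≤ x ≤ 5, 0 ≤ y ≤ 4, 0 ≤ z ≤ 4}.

By the divergence theorem,

    ∯_{∂V} F · n dS = ∭_V (∇ · F) dV.

Compute the divergence:
    ∇ · F = ∂F_x/∂x + ∂F_y/∂y + ∂F_z/∂z = 5y^2 + 5z^2 + 5x^2 = 5x^2 + 5y^2 + 5z^2.

V is a rectangular box, so dV = dx dy dz with 0 ≤ x ≤ 5, 0 ≤ y ≤ 4, 0 ≤ z ≤ 4.

Integrate (5x^2 + 5y^2 + 5z^2) over V as an iterated integral:

    ∭_V (∇·F) dV = ∫_0^{5} ∫_0^{4} ∫_0^{4} (5x^2 + 5y^2 + 5z^2) dz dy dx.

Inner (z from 0 to 4): 20x^2 + 20y^2 + 320/3.
Middle (y from 0 to 4): 80x^2 + 2560/3.
Outer (x from 0 to 5): 7600.

Therefore ∯_{∂V} F · n dS = 7600.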